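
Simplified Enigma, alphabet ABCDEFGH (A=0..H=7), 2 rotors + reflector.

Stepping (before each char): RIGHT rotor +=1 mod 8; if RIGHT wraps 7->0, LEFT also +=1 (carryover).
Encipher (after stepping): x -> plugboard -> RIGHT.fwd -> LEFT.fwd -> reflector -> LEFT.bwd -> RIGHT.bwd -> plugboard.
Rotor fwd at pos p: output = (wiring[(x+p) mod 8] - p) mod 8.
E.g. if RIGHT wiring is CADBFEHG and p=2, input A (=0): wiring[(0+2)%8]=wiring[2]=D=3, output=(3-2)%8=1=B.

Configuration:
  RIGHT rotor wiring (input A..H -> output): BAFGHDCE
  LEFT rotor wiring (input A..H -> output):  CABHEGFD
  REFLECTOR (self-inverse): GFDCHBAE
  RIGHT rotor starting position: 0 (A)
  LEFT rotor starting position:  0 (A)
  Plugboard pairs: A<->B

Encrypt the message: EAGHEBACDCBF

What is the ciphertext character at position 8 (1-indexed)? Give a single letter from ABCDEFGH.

Char 1 ('E'): step: R->1, L=0; E->plug->E->R->C->L->B->refl->F->L'->G->R'->D->plug->D
Char 2 ('A'): step: R->2, L=0; A->plug->B->R->E->L->E->refl->H->L'->D->R'->A->plug->B
Char 3 ('G'): step: R->3, L=0; G->plug->G->R->F->L->G->refl->A->L'->B->R'->E->plug->E
Char 4 ('H'): step: R->4, L=0; H->plug->H->R->C->L->B->refl->F->L'->G->R'->C->plug->C
Char 5 ('E'): step: R->5, L=0; E->plug->E->R->D->L->H->refl->E->L'->E->R'->D->plug->D
Char 6 ('B'): step: R->6, L=0; B->plug->A->R->E->L->E->refl->H->L'->D->R'->C->plug->C
Char 7 ('A'): step: R->7, L=0; A->plug->B->R->C->L->B->refl->F->L'->G->R'->D->plug->D
Char 8 ('C'): step: R->0, L->1 (L advanced); C->plug->C->R->F->L->E->refl->H->L'->A->R'->B->plug->A

A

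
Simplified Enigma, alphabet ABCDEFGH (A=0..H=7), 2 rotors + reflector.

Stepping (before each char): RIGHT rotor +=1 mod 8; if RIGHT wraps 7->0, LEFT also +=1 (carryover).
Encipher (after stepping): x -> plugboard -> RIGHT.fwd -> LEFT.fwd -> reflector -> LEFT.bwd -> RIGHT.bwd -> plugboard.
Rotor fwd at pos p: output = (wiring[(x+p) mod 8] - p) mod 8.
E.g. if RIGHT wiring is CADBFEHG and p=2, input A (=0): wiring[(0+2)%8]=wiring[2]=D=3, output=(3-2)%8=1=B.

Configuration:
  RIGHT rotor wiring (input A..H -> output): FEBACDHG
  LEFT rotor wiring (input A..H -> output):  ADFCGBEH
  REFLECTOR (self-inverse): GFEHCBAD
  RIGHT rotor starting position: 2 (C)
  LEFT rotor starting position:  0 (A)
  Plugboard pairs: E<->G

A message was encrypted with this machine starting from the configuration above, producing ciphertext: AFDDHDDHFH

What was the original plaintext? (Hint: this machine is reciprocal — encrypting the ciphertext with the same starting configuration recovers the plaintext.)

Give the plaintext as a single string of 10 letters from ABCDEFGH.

Answer: FHFGECBEGA

Derivation:
Char 1 ('A'): step: R->3, L=0; A->plug->A->R->F->L->B->refl->F->L'->C->R'->F->plug->F
Char 2 ('F'): step: R->4, L=0; F->plug->F->R->A->L->A->refl->G->L'->E->R'->H->plug->H
Char 3 ('D'): step: R->5, L=0; D->plug->D->R->A->L->A->refl->G->L'->E->R'->F->plug->F
Char 4 ('D'): step: R->6, L=0; D->plug->D->R->G->L->E->refl->C->L'->D->R'->E->plug->G
Char 5 ('H'): step: R->7, L=0; H->plug->H->R->A->L->A->refl->G->L'->E->R'->G->plug->E
Char 6 ('D'): step: R->0, L->1 (L advanced); D->plug->D->R->A->L->C->refl->E->L'->B->R'->C->plug->C
Char 7 ('D'): step: R->1, L=1; D->plug->D->R->B->L->E->refl->C->L'->A->R'->B->plug->B
Char 8 ('H'): step: R->2, L=1; H->plug->H->R->C->L->B->refl->F->L'->D->R'->G->plug->E
Char 9 ('F'): step: R->3, L=1; F->plug->F->R->C->L->B->refl->F->L'->D->R'->E->plug->G
Char 10 ('H'): step: R->4, L=1; H->plug->H->R->E->L->A->refl->G->L'->G->R'->A->plug->A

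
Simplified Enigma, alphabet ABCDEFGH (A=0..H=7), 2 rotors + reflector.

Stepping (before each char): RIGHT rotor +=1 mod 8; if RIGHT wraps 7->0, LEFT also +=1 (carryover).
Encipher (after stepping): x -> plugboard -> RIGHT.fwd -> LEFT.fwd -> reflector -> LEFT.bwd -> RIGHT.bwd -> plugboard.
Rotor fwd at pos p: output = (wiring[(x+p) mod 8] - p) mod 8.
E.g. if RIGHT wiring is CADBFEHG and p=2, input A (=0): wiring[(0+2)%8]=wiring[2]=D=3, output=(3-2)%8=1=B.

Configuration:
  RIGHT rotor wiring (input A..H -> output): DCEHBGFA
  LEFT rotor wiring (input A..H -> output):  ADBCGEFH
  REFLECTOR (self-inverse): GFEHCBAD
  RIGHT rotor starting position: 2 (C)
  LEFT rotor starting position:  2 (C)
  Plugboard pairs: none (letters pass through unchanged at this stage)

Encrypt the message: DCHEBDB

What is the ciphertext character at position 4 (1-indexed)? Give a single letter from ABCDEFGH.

Char 1 ('D'): step: R->3, L=2; D->plug->D->R->C->L->E->refl->C->L'->D->R'->C->plug->C
Char 2 ('C'): step: R->4, L=2; C->plug->C->R->B->L->A->refl->G->L'->G->R'->F->plug->F
Char 3 ('H'): step: R->5, L=2; H->plug->H->R->E->L->D->refl->H->L'->A->R'->B->plug->B
Char 4 ('E'): step: R->6, L=2; E->plug->E->R->G->L->G->refl->A->L'->B->R'->F->plug->F

F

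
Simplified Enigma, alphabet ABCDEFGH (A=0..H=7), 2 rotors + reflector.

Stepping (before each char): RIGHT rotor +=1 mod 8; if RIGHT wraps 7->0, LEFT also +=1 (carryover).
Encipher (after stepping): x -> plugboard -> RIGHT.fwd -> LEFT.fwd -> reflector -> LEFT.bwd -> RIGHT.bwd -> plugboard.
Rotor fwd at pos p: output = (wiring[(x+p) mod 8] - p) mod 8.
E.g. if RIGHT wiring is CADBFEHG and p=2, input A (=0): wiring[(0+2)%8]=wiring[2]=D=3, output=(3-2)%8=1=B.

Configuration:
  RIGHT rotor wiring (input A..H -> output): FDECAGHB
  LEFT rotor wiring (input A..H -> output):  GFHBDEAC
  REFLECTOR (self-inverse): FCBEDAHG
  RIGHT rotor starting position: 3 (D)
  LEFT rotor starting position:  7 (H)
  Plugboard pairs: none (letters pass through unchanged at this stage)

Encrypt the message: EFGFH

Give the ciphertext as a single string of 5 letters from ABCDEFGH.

Char 1 ('E'): step: R->4, L=7; E->plug->E->R->B->L->H->refl->G->L'->C->R'->B->plug->B
Char 2 ('F'): step: R->5, L=7; F->plug->F->R->H->L->B->refl->C->L'->E->R'->C->plug->C
Char 3 ('G'): step: R->6, L=7; G->plug->G->R->C->L->G->refl->H->L'->B->R'->A->plug->A
Char 4 ('F'): step: R->7, L=7; F->plug->F->R->B->L->H->refl->G->L'->C->R'->A->plug->A
Char 5 ('H'): step: R->0, L->0 (L advanced); H->plug->H->R->B->L->F->refl->A->L'->G->R'->F->plug->F

Answer: BCAAF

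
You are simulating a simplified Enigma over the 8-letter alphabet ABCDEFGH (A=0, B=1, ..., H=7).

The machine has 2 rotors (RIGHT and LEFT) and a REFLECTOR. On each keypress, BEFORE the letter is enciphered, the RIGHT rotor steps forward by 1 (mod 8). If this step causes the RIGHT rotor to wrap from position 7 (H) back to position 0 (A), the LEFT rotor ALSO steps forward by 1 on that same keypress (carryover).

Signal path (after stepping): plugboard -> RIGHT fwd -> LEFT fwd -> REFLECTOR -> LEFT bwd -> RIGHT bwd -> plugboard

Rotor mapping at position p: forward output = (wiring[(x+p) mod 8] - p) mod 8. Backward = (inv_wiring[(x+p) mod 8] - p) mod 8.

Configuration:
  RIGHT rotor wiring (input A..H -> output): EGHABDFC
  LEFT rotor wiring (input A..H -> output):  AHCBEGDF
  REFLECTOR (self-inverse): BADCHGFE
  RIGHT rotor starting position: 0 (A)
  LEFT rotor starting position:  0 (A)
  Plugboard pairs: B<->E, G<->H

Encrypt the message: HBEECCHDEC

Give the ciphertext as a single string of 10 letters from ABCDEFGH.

Char 1 ('H'): step: R->1, L=0; H->plug->G->R->B->L->H->refl->E->L'->E->R'->F->plug->F
Char 2 ('B'): step: R->2, L=0; B->plug->E->R->D->L->B->refl->A->L'->A->R'->F->plug->F
Char 3 ('E'): step: R->3, L=0; E->plug->B->R->G->L->D->refl->C->L'->C->R'->D->plug->D
Char 4 ('E'): step: R->4, L=0; E->plug->B->R->H->L->F->refl->G->L'->F->R'->A->plug->A
Char 5 ('C'): step: R->5, L=0; C->plug->C->R->F->L->G->refl->F->L'->H->R'->D->plug->D
Char 6 ('C'): step: R->6, L=0; C->plug->C->R->G->L->D->refl->C->L'->C->R'->F->plug->F
Char 7 ('H'): step: R->7, L=0; H->plug->G->R->E->L->E->refl->H->L'->B->R'->E->plug->B
Char 8 ('D'): step: R->0, L->1 (L advanced); D->plug->D->R->A->L->G->refl->F->L'->E->R'->A->plug->A
Char 9 ('E'): step: R->1, L=1; E->plug->B->R->G->L->E->refl->H->L'->H->R'->C->plug->C
Char 10 ('C'): step: R->2, L=1; C->plug->C->R->H->L->H->refl->E->L'->G->R'->B->plug->E

Answer: FFDADFBACE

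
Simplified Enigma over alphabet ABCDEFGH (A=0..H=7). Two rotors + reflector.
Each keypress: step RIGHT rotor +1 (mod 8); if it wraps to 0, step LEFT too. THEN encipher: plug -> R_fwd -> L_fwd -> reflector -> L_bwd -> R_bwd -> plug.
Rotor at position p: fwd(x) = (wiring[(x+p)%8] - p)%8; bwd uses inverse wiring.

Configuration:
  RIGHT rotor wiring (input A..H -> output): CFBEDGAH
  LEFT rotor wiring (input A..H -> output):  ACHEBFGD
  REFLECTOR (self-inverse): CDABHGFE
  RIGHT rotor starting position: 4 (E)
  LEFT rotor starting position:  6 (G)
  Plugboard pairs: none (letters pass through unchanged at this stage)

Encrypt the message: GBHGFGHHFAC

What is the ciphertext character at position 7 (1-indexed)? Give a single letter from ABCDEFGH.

Char 1 ('G'): step: R->5, L=6; G->plug->G->R->H->L->H->refl->E->L'->D->R'->B->plug->B
Char 2 ('B'): step: R->6, L=6; B->plug->B->R->B->L->F->refl->G->L'->F->R'->G->plug->G
Char 3 ('H'): step: R->7, L=6; H->plug->H->R->B->L->F->refl->G->L'->F->R'->E->plug->E
Char 4 ('G'): step: R->0, L->7 (L advanced); G->plug->G->R->A->L->E->refl->H->L'->H->R'->H->plug->H
Char 5 ('F'): step: R->1, L=7; F->plug->F->R->H->L->H->refl->E->L'->A->R'->B->plug->B
Char 6 ('G'): step: R->2, L=7; G->plug->G->R->A->L->E->refl->H->L'->H->R'->A->plug->A
Char 7 ('H'): step: R->3, L=7; H->plug->H->R->G->L->G->refl->F->L'->E->R'->E->plug->E

E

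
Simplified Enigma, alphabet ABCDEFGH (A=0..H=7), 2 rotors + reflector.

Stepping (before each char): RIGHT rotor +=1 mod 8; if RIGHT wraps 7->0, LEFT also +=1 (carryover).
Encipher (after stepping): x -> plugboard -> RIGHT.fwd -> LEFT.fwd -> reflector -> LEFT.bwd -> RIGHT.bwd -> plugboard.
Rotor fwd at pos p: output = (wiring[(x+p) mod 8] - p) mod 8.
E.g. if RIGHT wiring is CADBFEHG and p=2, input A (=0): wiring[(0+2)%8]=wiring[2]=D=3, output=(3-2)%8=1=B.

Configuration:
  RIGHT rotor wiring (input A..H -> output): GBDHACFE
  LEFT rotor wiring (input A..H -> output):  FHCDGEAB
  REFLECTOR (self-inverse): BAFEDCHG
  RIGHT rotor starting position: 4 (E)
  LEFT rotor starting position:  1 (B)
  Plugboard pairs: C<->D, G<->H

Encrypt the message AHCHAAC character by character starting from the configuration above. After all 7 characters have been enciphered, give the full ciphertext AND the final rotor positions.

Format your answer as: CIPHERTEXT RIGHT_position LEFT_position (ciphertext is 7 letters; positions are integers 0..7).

Answer: BCBGECH 3 2

Derivation:
Char 1 ('A'): step: R->5, L=1; A->plug->A->R->F->L->H->refl->G->L'->A->R'->B->plug->B
Char 2 ('H'): step: R->6, L=1; H->plug->G->R->C->L->C->refl->F->L'->D->R'->D->plug->C
Char 3 ('C'): step: R->7, L=1; C->plug->D->R->E->L->D->refl->E->L'->H->R'->B->plug->B
Char 4 ('H'): step: R->0, L->2 (L advanced); H->plug->G->R->F->L->H->refl->G->L'->E->R'->H->plug->G
Char 5 ('A'): step: R->1, L=2; A->plug->A->R->A->L->A->refl->B->L'->B->R'->E->plug->E
Char 6 ('A'): step: R->2, L=2; A->plug->A->R->B->L->B->refl->A->L'->A->R'->D->plug->C
Char 7 ('C'): step: R->3, L=2; C->plug->D->R->C->L->E->refl->D->L'->G->R'->G->plug->H
Final: ciphertext=BCBGECH, RIGHT=3, LEFT=2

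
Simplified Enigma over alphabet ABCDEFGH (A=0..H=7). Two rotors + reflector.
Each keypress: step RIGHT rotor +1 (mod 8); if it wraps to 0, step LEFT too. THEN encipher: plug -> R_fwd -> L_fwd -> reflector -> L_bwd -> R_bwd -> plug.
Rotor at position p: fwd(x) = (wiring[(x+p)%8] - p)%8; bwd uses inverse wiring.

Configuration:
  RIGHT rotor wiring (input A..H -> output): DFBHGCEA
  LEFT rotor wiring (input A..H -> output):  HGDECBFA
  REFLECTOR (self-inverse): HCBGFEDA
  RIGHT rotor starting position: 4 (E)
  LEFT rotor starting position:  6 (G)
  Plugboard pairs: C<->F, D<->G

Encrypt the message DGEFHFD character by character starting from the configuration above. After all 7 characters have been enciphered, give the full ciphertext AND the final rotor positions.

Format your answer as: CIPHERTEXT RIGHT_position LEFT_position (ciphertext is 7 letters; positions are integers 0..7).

Char 1 ('D'): step: R->5, L=6; D->plug->G->R->C->L->B->refl->C->L'->B->R'->H->plug->H
Char 2 ('G'): step: R->6, L=6; G->plug->D->R->H->L->D->refl->G->L'->F->R'->C->plug->F
Char 3 ('E'): step: R->7, L=6; E->plug->E->R->A->L->H->refl->A->L'->D->R'->G->plug->D
Char 4 ('F'): step: R->0, L->7 (L advanced); F->plug->C->R->B->L->A->refl->H->L'->C->R'->F->plug->C
Char 5 ('H'): step: R->1, L=7; H->plug->H->R->C->L->H->refl->A->L'->B->R'->E->plug->E
Char 6 ('F'): step: R->2, L=7; F->plug->C->R->E->L->F->refl->E->L'->D->R'->H->plug->H
Char 7 ('D'): step: R->3, L=7; D->plug->G->R->C->L->H->refl->A->L'->B->R'->D->plug->G
Final: ciphertext=HFDCEHG, RIGHT=3, LEFT=7

Answer: HFDCEHG 3 7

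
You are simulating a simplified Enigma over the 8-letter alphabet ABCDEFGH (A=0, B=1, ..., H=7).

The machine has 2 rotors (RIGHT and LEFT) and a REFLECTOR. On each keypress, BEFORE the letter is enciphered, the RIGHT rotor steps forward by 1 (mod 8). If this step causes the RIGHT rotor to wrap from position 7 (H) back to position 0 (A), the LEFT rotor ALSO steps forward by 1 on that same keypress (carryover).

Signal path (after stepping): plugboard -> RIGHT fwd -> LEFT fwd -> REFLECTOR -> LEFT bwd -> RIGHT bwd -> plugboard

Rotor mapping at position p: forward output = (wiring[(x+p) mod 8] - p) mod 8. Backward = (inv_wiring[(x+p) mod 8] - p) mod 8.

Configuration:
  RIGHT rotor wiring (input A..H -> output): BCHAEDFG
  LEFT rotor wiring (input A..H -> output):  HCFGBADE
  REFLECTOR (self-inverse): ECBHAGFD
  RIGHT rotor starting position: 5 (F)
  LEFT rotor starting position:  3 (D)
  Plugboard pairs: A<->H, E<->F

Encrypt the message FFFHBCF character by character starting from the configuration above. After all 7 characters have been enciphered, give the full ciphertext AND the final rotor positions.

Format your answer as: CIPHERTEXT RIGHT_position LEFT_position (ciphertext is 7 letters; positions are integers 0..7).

Answer: EBBDGHH 4 4

Derivation:
Char 1 ('F'): step: R->6, L=3; F->plug->E->R->B->L->G->refl->F->L'->C->R'->F->plug->E
Char 2 ('F'): step: R->7, L=3; F->plug->E->R->B->L->G->refl->F->L'->C->R'->B->plug->B
Char 3 ('F'): step: R->0, L->4 (L advanced); F->plug->E->R->E->L->D->refl->H->L'->C->R'->B->plug->B
Char 4 ('H'): step: R->1, L=4; H->plug->A->R->B->L->E->refl->A->L'->D->R'->D->plug->D
Char 5 ('B'): step: R->2, L=4; B->plug->B->R->G->L->B->refl->C->L'->H->R'->G->plug->G
Char 6 ('C'): step: R->3, L=4; C->plug->C->R->A->L->F->refl->G->L'->F->R'->A->plug->H
Char 7 ('F'): step: R->4, L=4; F->plug->E->R->F->L->G->refl->F->L'->A->R'->A->plug->H
Final: ciphertext=EBBDGHH, RIGHT=4, LEFT=4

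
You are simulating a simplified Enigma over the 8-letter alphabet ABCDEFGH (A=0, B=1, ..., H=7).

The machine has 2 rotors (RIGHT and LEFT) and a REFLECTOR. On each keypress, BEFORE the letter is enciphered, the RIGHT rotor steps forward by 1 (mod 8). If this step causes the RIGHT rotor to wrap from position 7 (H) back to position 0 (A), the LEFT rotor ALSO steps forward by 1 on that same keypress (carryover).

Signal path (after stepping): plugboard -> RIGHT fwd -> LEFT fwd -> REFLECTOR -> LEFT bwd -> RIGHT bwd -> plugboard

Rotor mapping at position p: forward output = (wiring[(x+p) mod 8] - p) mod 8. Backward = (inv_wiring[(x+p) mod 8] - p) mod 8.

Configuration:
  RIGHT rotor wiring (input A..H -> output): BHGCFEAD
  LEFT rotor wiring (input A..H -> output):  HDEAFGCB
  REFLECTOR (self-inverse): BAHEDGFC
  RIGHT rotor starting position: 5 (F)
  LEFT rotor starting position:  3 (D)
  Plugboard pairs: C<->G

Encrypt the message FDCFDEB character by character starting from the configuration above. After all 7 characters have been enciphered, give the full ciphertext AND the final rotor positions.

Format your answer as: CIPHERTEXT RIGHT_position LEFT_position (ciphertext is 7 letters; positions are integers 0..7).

Char 1 ('F'): step: R->6, L=3; F->plug->F->R->E->L->G->refl->F->L'->A->R'->E->plug->E
Char 2 ('D'): step: R->7, L=3; D->plug->D->R->H->L->B->refl->A->L'->G->R'->F->plug->F
Char 3 ('C'): step: R->0, L->4 (L advanced); C->plug->G->R->A->L->B->refl->A->L'->G->R'->C->plug->G
Char 4 ('F'): step: R->1, L=4; F->plug->F->R->H->L->E->refl->D->L'->E->R'->D->plug->D
Char 5 ('D'): step: R->2, L=4; D->plug->D->R->C->L->G->refl->F->L'->D->R'->C->plug->G
Char 6 ('E'): step: R->3, L=4; E->plug->E->R->A->L->B->refl->A->L'->G->R'->F->plug->F
Char 7 ('B'): step: R->4, L=4; B->plug->B->R->A->L->B->refl->A->L'->G->R'->H->plug->H
Final: ciphertext=EFGDGFH, RIGHT=4, LEFT=4

Answer: EFGDGFH 4 4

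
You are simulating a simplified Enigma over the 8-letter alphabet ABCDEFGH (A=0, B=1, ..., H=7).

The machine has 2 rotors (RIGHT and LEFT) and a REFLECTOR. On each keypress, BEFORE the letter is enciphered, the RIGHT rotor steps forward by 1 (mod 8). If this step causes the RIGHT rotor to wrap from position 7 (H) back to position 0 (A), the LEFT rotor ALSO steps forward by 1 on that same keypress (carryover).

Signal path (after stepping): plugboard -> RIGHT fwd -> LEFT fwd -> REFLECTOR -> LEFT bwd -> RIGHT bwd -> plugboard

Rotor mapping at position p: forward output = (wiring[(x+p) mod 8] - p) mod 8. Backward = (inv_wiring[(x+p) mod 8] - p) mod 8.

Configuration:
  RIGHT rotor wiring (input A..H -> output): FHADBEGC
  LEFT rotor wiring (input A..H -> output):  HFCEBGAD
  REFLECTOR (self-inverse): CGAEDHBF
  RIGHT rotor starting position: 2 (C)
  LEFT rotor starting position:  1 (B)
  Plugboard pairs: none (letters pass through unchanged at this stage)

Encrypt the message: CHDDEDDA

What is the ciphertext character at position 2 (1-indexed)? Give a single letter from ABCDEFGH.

Char 1 ('C'): step: R->3, L=1; C->plug->C->R->B->L->B->refl->G->L'->H->R'->E->plug->E
Char 2 ('H'): step: R->4, L=1; H->plug->H->R->H->L->G->refl->B->L'->B->R'->E->plug->E

E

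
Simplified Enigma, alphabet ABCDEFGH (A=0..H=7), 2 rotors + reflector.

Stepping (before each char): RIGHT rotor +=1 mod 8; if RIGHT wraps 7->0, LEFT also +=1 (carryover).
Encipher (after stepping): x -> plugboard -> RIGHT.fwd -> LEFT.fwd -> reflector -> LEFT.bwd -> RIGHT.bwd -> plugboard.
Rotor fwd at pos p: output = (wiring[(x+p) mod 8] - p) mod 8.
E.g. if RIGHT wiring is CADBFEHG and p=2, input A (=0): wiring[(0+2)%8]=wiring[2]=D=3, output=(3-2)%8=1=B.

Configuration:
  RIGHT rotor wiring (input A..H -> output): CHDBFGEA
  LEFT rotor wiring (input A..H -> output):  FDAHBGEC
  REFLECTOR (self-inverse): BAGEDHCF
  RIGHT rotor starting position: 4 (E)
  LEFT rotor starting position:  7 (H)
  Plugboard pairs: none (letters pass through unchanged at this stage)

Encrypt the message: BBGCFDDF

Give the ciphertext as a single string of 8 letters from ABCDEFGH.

Answer: FHFHCEAC

Derivation:
Char 1 ('B'): step: R->5, L=7; B->plug->B->R->H->L->F->refl->H->L'->G->R'->F->plug->F
Char 2 ('B'): step: R->6, L=7; B->plug->B->R->C->L->E->refl->D->L'->A->R'->H->plug->H
Char 3 ('G'): step: R->7, L=7; G->plug->G->R->H->L->F->refl->H->L'->G->R'->F->plug->F
Char 4 ('C'): step: R->0, L->0 (L advanced); C->plug->C->R->D->L->H->refl->F->L'->A->R'->H->plug->H
Char 5 ('F'): step: R->1, L=0; F->plug->F->R->D->L->H->refl->F->L'->A->R'->C->plug->C
Char 6 ('D'): step: R->2, L=0; D->plug->D->R->E->L->B->refl->A->L'->C->R'->E->plug->E
Char 7 ('D'): step: R->3, L=0; D->plug->D->R->B->L->D->refl->E->L'->G->R'->A->plug->A
Char 8 ('F'): step: R->4, L=0; F->plug->F->R->D->L->H->refl->F->L'->A->R'->C->plug->C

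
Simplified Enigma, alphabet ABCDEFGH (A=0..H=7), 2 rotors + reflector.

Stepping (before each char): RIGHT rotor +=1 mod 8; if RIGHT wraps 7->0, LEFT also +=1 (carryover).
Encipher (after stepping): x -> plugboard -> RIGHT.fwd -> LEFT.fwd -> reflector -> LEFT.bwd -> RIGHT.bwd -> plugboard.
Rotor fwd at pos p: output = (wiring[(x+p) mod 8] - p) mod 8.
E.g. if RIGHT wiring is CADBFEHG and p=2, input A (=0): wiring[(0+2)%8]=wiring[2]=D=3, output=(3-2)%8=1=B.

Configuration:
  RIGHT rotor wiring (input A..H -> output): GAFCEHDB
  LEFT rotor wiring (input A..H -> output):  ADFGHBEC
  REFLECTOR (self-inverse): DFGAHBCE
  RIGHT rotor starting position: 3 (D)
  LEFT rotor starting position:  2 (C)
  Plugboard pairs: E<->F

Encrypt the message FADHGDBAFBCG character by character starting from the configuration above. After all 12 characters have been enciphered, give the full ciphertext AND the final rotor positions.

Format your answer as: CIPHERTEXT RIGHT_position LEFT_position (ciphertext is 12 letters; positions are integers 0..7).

Char 1 ('F'): step: R->4, L=2; F->plug->E->R->C->L->F->refl->B->L'->H->R'->C->plug->C
Char 2 ('A'): step: R->5, L=2; A->plug->A->R->C->L->F->refl->B->L'->H->R'->H->plug->H
Char 3 ('D'): step: R->6, L=2; D->plug->D->R->C->L->F->refl->B->L'->H->R'->E->plug->F
Char 4 ('H'): step: R->7, L=2; H->plug->H->R->E->L->C->refl->G->L'->G->R'->D->plug->D
Char 5 ('G'): step: R->0, L->3 (L advanced); G->plug->G->R->D->L->B->refl->F->L'->F->R'->C->plug->C
Char 6 ('D'): step: R->1, L=3; D->plug->D->R->D->L->B->refl->F->L'->F->R'->H->plug->H
Char 7 ('B'): step: R->2, L=3; B->plug->B->R->A->L->D->refl->A->L'->G->R'->H->plug->H
Char 8 ('A'): step: R->3, L=3; A->plug->A->R->H->L->C->refl->G->L'->C->R'->H->plug->H
Char 9 ('F'): step: R->4, L=3; F->plug->E->R->C->L->G->refl->C->L'->H->R'->C->plug->C
Char 10 ('B'): step: R->5, L=3; B->plug->B->R->G->L->A->refl->D->L'->A->R'->F->plug->E
Char 11 ('C'): step: R->6, L=3; C->plug->C->R->A->L->D->refl->A->L'->G->R'->G->plug->G
Char 12 ('G'): step: R->7, L=3; G->plug->G->R->A->L->D->refl->A->L'->G->R'->D->plug->D
Final: ciphertext=CHFDCHHHCEGD, RIGHT=7, LEFT=3

Answer: CHFDCHHHCEGD 7 3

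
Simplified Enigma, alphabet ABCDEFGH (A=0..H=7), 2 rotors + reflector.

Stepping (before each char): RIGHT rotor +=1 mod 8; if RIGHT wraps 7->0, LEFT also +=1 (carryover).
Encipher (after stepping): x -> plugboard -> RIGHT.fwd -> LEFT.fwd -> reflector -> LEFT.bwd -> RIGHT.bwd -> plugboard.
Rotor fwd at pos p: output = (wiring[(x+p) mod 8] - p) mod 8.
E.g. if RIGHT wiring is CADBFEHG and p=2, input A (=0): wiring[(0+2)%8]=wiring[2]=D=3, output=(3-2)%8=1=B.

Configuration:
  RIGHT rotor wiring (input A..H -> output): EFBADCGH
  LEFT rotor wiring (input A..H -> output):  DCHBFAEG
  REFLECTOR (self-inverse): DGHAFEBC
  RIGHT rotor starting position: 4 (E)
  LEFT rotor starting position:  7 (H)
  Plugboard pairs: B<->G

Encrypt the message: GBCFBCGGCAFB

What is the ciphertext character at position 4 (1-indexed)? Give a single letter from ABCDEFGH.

Char 1 ('G'): step: R->5, L=7; G->plug->B->R->B->L->E->refl->F->L'->H->R'->D->plug->D
Char 2 ('B'): step: R->6, L=7; B->plug->G->R->F->L->G->refl->B->L'->G->R'->C->plug->C
Char 3 ('C'): step: R->7, L=7; C->plug->C->R->G->L->B->refl->G->L'->F->R'->B->plug->G
Char 4 ('F'): step: R->0, L->0 (L advanced); F->plug->F->R->C->L->H->refl->C->L'->B->R'->C->plug->C

C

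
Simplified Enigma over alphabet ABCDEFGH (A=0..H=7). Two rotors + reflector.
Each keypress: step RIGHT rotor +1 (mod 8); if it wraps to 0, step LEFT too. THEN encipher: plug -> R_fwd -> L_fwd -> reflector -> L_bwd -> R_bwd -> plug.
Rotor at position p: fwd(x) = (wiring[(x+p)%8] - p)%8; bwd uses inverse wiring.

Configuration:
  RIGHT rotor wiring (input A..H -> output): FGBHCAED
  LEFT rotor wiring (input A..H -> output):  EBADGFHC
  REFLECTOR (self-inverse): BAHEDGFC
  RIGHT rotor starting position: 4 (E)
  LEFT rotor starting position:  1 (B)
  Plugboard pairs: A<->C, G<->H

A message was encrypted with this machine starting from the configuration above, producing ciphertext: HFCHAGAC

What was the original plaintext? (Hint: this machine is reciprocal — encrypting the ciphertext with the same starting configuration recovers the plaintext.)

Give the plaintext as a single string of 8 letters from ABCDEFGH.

Char 1 ('H'): step: R->5, L=1; H->plug->G->R->C->L->C->refl->H->L'->B->R'->E->plug->E
Char 2 ('F'): step: R->6, L=1; F->plug->F->R->B->L->H->refl->C->L'->C->R'->H->plug->G
Char 3 ('C'): step: R->7, L=1; C->plug->A->R->E->L->E->refl->D->L'->H->R'->C->plug->A
Char 4 ('H'): step: R->0, L->2 (L advanced); H->plug->G->R->E->L->F->refl->G->L'->A->R'->F->plug->F
Char 5 ('A'): step: R->1, L=2; A->plug->C->R->G->L->C->refl->H->L'->H->R'->E->plug->E
Char 6 ('G'): step: R->2, L=2; G->plug->H->R->E->L->F->refl->G->L'->A->R'->C->plug->A
Char 7 ('A'): step: R->3, L=2; A->plug->C->R->F->L->A->refl->B->L'->B->R'->D->plug->D
Char 8 ('C'): step: R->4, L=2; C->plug->A->R->G->L->C->refl->H->L'->H->R'->D->plug->D

Answer: EGAFEADD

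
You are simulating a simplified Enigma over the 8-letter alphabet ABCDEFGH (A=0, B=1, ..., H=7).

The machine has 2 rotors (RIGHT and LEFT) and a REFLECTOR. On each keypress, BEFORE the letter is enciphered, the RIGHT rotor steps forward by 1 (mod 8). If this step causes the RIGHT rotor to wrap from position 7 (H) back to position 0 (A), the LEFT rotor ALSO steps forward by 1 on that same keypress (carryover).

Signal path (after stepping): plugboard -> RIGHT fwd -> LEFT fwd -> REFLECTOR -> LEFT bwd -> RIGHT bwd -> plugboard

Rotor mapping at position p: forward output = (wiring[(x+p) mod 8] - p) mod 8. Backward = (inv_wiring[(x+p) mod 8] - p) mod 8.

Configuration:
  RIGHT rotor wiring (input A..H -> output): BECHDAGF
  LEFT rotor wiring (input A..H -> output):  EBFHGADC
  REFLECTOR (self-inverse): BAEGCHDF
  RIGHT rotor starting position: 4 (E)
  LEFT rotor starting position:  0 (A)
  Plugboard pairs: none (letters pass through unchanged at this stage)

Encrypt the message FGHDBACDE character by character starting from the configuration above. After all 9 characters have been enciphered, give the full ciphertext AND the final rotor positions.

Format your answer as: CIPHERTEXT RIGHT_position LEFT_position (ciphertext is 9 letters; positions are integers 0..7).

Char 1 ('F'): step: R->5, L=0; F->plug->F->R->F->L->A->refl->B->L'->B->R'->B->plug->B
Char 2 ('G'): step: R->6, L=0; G->plug->G->R->F->L->A->refl->B->L'->B->R'->F->plug->F
Char 3 ('H'): step: R->7, L=0; H->plug->H->R->H->L->C->refl->E->L'->A->R'->E->plug->E
Char 4 ('D'): step: R->0, L->1 (L advanced); D->plug->D->R->H->L->D->refl->G->L'->C->R'->C->plug->C
Char 5 ('B'): step: R->1, L=1; B->plug->B->R->B->L->E->refl->C->L'->F->R'->F->plug->F
Char 6 ('A'): step: R->2, L=1; A->plug->A->R->A->L->A->refl->B->L'->G->R'->D->plug->D
Char 7 ('C'): step: R->3, L=1; C->plug->C->R->F->L->C->refl->E->L'->B->R'->G->plug->G
Char 8 ('D'): step: R->4, L=1; D->plug->D->R->B->L->E->refl->C->L'->F->R'->E->plug->E
Char 9 ('E'): step: R->5, L=1; E->plug->E->R->H->L->D->refl->G->L'->C->R'->G->plug->G
Final: ciphertext=BFECFDGEG, RIGHT=5, LEFT=1

Answer: BFECFDGEG 5 1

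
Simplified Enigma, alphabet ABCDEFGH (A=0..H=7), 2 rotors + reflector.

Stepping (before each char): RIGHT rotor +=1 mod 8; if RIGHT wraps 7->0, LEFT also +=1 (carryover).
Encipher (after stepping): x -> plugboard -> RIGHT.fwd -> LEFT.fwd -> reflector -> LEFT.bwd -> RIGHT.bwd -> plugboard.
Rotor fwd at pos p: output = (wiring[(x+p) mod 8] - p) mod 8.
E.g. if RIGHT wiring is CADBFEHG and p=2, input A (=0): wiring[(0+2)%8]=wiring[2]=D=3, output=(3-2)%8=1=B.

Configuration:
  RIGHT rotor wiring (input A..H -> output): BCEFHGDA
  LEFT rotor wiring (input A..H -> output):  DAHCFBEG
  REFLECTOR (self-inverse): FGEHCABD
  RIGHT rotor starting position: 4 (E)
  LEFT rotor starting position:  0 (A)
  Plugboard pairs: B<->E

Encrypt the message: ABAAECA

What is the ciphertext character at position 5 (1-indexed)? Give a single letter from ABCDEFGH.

Char 1 ('A'): step: R->5, L=0; A->plug->A->R->B->L->A->refl->F->L'->E->R'->D->plug->D
Char 2 ('B'): step: R->6, L=0; B->plug->E->R->G->L->E->refl->C->L'->D->R'->C->plug->C
Char 3 ('A'): step: R->7, L=0; A->plug->A->R->B->L->A->refl->F->L'->E->R'->H->plug->H
Char 4 ('A'): step: R->0, L->1 (L advanced); A->plug->A->R->B->L->G->refl->B->L'->C->R'->B->plug->E
Char 5 ('E'): step: R->1, L=1; E->plug->B->R->D->L->E->refl->C->L'->H->R'->G->plug->G

G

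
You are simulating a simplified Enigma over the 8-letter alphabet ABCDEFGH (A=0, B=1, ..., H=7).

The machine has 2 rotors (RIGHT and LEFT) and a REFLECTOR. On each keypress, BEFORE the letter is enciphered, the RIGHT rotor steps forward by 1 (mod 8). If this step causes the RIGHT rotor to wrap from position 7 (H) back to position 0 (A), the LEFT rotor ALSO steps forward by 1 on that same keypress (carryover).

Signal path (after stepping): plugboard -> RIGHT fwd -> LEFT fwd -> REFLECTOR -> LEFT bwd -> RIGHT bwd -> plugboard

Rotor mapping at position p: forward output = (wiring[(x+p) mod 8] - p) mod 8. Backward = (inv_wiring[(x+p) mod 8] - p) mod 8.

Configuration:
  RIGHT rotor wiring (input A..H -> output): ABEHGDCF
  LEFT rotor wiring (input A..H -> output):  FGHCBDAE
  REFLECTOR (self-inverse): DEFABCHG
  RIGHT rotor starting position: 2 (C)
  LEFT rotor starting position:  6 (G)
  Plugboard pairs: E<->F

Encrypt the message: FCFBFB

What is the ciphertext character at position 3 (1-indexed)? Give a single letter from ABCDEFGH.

Char 1 ('F'): step: R->3, L=6; F->plug->E->R->C->L->H->refl->G->L'->B->R'->H->plug->H
Char 2 ('C'): step: R->4, L=6; C->plug->C->R->G->L->D->refl->A->L'->D->R'->H->plug->H
Char 3 ('F'): step: R->5, L=6; F->plug->E->R->E->L->B->refl->E->L'->F->R'->B->plug->B

B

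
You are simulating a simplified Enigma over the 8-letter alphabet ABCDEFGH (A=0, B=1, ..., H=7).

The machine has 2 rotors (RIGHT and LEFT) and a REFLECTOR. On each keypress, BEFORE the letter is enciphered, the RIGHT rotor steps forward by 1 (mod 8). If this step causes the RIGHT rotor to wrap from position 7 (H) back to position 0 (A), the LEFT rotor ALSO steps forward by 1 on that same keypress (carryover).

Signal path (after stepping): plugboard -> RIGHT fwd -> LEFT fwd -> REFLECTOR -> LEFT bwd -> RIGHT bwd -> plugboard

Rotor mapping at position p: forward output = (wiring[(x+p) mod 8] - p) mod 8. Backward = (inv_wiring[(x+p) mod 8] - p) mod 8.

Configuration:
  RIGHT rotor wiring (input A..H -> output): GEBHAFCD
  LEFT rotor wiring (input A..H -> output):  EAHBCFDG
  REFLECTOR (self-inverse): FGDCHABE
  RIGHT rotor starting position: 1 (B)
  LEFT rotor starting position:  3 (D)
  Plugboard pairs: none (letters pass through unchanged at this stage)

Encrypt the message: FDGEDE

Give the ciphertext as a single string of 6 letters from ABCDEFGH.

Char 1 ('F'): step: R->2, L=3; F->plug->F->R->B->L->H->refl->E->L'->H->R'->A->plug->A
Char 2 ('D'): step: R->3, L=3; D->plug->D->R->H->L->E->refl->H->L'->B->R'->G->plug->G
Char 3 ('G'): step: R->4, L=3; G->plug->G->R->F->L->B->refl->G->L'->A->R'->F->plug->F
Char 4 ('E'): step: R->5, L=3; E->plug->E->R->H->L->E->refl->H->L'->B->R'->D->plug->D
Char 5 ('D'): step: R->6, L=3; D->plug->D->R->G->L->F->refl->A->L'->D->R'->E->plug->E
Char 6 ('E'): step: R->7, L=3; E->plug->E->R->A->L->G->refl->B->L'->F->R'->C->plug->C

Answer: AGFDEC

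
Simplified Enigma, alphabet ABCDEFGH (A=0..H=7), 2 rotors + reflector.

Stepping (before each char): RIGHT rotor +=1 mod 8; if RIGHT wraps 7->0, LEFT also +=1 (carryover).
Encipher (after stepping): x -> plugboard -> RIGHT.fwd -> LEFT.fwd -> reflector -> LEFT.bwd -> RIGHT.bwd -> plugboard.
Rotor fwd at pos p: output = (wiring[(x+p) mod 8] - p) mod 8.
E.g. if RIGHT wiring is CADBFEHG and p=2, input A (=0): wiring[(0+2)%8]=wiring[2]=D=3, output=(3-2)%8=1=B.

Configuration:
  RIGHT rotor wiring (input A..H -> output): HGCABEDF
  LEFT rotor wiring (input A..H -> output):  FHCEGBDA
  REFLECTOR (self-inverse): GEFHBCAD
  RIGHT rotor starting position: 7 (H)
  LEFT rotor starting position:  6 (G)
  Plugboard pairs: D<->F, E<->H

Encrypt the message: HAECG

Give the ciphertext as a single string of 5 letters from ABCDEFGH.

Answer: CHBHE

Derivation:
Char 1 ('H'): step: R->0, L->7 (L advanced); H->plug->E->R->B->L->G->refl->A->L'->C->R'->C->plug->C
Char 2 ('A'): step: R->1, L=7; A->plug->A->R->F->L->H->refl->D->L'->D->R'->E->plug->H
Char 3 ('E'): step: R->2, L=7; E->plug->H->R->E->L->F->refl->C->L'->G->R'->B->plug->B
Char 4 ('C'): step: R->3, L=7; C->plug->C->R->B->L->G->refl->A->L'->C->R'->E->plug->H
Char 5 ('G'): step: R->4, L=7; G->plug->G->R->G->L->C->refl->F->L'->E->R'->H->plug->E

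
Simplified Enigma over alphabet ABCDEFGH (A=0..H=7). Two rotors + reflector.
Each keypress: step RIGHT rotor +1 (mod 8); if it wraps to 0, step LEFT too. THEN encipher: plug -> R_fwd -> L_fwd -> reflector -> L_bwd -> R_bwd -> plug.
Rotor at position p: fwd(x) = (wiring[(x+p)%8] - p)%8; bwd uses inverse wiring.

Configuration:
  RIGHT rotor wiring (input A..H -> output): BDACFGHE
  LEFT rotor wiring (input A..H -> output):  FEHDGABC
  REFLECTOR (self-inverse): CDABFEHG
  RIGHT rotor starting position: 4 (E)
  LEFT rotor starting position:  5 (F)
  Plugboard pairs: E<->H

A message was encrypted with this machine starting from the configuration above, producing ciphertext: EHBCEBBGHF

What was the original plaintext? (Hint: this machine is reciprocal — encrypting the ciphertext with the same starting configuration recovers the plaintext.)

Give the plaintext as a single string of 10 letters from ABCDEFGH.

Char 1 ('E'): step: R->5, L=5; E->plug->H->R->A->L->D->refl->B->L'->H->R'->C->plug->C
Char 2 ('H'): step: R->6, L=5; H->plug->E->R->C->L->F->refl->E->L'->B->R'->A->plug->A
Char 3 ('B'): step: R->7, L=5; B->plug->B->R->C->L->F->refl->E->L'->B->R'->D->plug->D
Char 4 ('C'): step: R->0, L->6 (L advanced); C->plug->C->R->A->L->D->refl->B->L'->E->R'->H->plug->E
Char 5 ('E'): step: R->1, L=6; E->plug->H->R->A->L->D->refl->B->L'->E->R'->D->plug->D
Char 6 ('B'): step: R->2, L=6; B->plug->B->R->A->L->D->refl->B->L'->E->R'->D->plug->D
Char 7 ('B'): step: R->3, L=6; B->plug->B->R->C->L->H->refl->G->L'->D->R'->C->plug->C
Char 8 ('G'): step: R->4, L=6; G->plug->G->R->E->L->B->refl->D->L'->A->R'->D->plug->D
Char 9 ('H'): step: R->5, L=6; H->plug->E->R->G->L->A->refl->C->L'->H->R'->C->plug->C
Char 10 ('F'): step: R->6, L=6; F->plug->F->R->E->L->B->refl->D->L'->A->R'->H->plug->E

Answer: CADEDDCDCE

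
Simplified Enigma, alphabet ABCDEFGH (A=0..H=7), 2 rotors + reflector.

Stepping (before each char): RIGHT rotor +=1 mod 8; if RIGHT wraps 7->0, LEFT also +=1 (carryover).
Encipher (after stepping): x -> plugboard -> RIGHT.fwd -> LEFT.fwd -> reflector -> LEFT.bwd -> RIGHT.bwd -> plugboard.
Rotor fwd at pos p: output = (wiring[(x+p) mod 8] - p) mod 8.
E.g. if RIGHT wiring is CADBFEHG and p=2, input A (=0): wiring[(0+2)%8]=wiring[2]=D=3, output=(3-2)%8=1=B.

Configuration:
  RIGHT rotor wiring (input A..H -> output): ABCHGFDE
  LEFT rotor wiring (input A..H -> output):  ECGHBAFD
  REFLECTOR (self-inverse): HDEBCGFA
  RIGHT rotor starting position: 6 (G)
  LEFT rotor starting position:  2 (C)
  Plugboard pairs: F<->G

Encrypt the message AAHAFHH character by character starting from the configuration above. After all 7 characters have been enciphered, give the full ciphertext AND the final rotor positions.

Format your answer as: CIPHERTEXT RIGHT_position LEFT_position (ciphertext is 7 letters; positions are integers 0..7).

Char 1 ('A'): step: R->7, L=2; A->plug->A->R->F->L->B->refl->D->L'->E->R'->H->plug->H
Char 2 ('A'): step: R->0, L->3 (L advanced); A->plug->A->R->A->L->E->refl->C->L'->D->R'->G->plug->F
Char 3 ('H'): step: R->1, L=3; H->plug->H->R->H->L->D->refl->B->L'->F->R'->D->plug->D
Char 4 ('A'): step: R->2, L=3; A->plug->A->R->A->L->E->refl->C->L'->D->R'->D->plug->D
Char 5 ('F'): step: R->3, L=3; F->plug->G->R->G->L->H->refl->A->L'->E->R'->A->plug->A
Char 6 ('H'): step: R->4, L=3; H->plug->H->R->D->L->C->refl->E->L'->A->R'->D->plug->D
Char 7 ('H'): step: R->5, L=3; H->plug->H->R->B->L->G->refl->F->L'->C->R'->G->plug->F
Final: ciphertext=HFDDADF, RIGHT=5, LEFT=3

Answer: HFDDADF 5 3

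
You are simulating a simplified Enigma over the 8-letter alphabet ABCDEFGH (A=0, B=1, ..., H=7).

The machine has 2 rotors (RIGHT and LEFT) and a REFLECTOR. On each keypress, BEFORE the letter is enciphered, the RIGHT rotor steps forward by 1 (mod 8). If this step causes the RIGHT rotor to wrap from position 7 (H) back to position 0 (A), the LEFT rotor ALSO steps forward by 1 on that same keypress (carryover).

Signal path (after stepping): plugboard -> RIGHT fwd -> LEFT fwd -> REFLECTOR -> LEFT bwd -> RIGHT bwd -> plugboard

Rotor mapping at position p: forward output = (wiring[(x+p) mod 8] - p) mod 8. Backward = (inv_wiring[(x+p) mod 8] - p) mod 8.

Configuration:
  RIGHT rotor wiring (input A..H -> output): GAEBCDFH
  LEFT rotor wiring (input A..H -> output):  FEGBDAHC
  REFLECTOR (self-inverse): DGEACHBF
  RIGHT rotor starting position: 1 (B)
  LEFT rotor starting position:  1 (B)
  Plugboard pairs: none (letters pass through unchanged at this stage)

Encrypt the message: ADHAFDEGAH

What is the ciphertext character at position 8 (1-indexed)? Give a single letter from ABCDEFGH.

Char 1 ('A'): step: R->2, L=1; A->plug->A->R->C->L->A->refl->D->L'->A->R'->C->plug->C
Char 2 ('D'): step: R->3, L=1; D->plug->D->R->C->L->A->refl->D->L'->A->R'->C->plug->C
Char 3 ('H'): step: R->4, L=1; H->plug->H->R->F->L->G->refl->B->L'->G->R'->A->plug->A
Char 4 ('A'): step: R->5, L=1; A->plug->A->R->G->L->B->refl->G->L'->F->R'->H->plug->H
Char 5 ('F'): step: R->6, L=1; F->plug->F->R->D->L->C->refl->E->L'->H->R'->A->plug->A
Char 6 ('D'): step: R->7, L=1; D->plug->D->R->F->L->G->refl->B->L'->G->R'->H->plug->H
Char 7 ('E'): step: R->0, L->2 (L advanced); E->plug->E->R->C->L->B->refl->G->L'->D->R'->F->plug->F
Char 8 ('G'): step: R->1, L=2; G->plug->G->R->G->L->D->refl->A->L'->F->R'->H->plug->H

H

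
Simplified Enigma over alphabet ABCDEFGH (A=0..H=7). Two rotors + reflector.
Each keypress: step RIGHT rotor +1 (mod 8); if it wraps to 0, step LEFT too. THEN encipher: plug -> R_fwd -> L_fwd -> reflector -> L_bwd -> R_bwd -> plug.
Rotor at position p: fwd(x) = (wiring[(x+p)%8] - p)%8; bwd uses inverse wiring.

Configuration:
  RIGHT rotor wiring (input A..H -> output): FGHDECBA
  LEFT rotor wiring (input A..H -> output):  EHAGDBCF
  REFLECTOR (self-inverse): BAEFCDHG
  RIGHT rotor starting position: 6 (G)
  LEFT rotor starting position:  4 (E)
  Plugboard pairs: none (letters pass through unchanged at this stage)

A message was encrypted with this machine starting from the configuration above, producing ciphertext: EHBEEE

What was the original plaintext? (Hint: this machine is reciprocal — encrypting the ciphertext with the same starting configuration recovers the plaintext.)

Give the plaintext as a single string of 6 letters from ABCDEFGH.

Answer: GECGBC

Derivation:
Char 1 ('E'): step: R->7, L=4; E->plug->E->R->E->L->A->refl->B->L'->D->R'->G->plug->G
Char 2 ('H'): step: R->0, L->5 (L advanced); H->plug->H->R->A->L->E->refl->C->L'->E->R'->E->plug->E
Char 3 ('B'): step: R->1, L=5; B->plug->B->R->G->L->B->refl->A->L'->C->R'->C->plug->C
Char 4 ('E'): step: R->2, L=5; E->plug->E->R->H->L->G->refl->H->L'->D->R'->G->plug->G
Char 5 ('E'): step: R->3, L=5; E->plug->E->R->F->L->D->refl->F->L'->B->R'->B->plug->B
Char 6 ('E'): step: R->4, L=5; E->plug->E->R->B->L->F->refl->D->L'->F->R'->C->plug->C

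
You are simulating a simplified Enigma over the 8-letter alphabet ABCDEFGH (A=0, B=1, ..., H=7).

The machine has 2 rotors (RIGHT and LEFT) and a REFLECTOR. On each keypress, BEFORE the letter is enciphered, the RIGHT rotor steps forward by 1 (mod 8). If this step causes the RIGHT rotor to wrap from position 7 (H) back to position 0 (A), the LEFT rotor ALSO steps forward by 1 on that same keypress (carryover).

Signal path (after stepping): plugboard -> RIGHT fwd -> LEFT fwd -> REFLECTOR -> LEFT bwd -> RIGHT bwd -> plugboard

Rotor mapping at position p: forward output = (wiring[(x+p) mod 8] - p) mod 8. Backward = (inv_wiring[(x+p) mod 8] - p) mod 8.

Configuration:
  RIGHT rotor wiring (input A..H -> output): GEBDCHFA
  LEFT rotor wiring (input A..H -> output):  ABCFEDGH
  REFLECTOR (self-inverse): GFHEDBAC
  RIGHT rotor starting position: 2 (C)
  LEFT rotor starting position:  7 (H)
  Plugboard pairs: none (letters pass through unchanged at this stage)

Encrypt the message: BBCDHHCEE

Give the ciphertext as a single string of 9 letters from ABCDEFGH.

Answer: DAGEFAGBC

Derivation:
Char 1 ('B'): step: R->3, L=7; B->plug->B->R->H->L->H->refl->C->L'->C->R'->D->plug->D
Char 2 ('B'): step: R->4, L=7; B->plug->B->R->D->L->D->refl->E->L'->G->R'->A->plug->A
Char 3 ('C'): step: R->5, L=7; C->plug->C->R->D->L->D->refl->E->L'->G->R'->G->plug->G
Char 4 ('D'): step: R->6, L=7; D->plug->D->R->G->L->E->refl->D->L'->D->R'->E->plug->E
Char 5 ('H'): step: R->7, L=7; H->plug->H->R->G->L->E->refl->D->L'->D->R'->F->plug->F
Char 6 ('H'): step: R->0, L->0 (L advanced); H->plug->H->R->A->L->A->refl->G->L'->G->R'->A->plug->A
Char 7 ('C'): step: R->1, L=0; C->plug->C->R->C->L->C->refl->H->L'->H->R'->G->plug->G
Char 8 ('E'): step: R->2, L=0; E->plug->E->R->D->L->F->refl->B->L'->B->R'->B->plug->B
Char 9 ('E'): step: R->3, L=0; E->plug->E->R->F->L->D->refl->E->L'->E->R'->C->plug->C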